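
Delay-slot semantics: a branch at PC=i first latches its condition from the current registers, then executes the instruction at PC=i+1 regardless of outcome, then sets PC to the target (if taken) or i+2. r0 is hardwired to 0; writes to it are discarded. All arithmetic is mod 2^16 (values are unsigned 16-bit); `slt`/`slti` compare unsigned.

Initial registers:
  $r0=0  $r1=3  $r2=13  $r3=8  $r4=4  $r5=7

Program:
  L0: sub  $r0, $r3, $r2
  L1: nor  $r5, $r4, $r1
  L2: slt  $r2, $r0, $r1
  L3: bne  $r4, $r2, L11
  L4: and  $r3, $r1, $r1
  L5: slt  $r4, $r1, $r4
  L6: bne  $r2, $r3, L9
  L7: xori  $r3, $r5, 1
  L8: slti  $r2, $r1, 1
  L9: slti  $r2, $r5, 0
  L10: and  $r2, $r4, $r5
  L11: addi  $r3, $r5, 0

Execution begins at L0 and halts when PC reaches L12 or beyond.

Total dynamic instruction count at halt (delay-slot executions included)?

#0 sub  $r0, $r3, $r2 ; 0/3/13/8/4/7
#1 nor  $r5, $r4, $r1 ; 0/3/13/8/4/65528
#2 slt  $r2, $r0, $r1 ; 0/3/1/8/4/65528
#3 bne  $r4, $r2, L11 ; 0/3/1/8/4/65528 ; →target
#4 and  $r3, $r1, $r1 ; 0/3/1/3/4/65528
#11 addi  $r3, $r5, 0 ; 0/3/1/65528/4/65528

6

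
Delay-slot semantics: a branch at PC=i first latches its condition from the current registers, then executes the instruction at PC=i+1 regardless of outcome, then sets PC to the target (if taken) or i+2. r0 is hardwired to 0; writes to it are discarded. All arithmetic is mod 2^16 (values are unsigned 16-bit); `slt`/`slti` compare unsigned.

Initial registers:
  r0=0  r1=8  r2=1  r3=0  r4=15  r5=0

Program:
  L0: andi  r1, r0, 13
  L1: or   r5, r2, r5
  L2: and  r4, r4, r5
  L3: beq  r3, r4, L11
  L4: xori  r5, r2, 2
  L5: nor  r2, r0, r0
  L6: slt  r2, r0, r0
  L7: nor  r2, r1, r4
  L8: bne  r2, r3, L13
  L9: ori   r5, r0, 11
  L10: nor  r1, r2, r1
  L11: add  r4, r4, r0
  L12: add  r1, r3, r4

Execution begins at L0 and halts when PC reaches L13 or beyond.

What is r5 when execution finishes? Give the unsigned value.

11

#0 andi  r1, r0, 13 ; 0/0/1/0/15/0
#1 or   r5, r2, r5 ; 0/0/1/0/15/1
#2 and  r4, r4, r5 ; 0/0/1/0/1/1
#3 beq  r3, r4, L11 ; 0/0/1/0/1/1 ; →fallthru
#4 xori  r5, r2, 2 ; 0/0/1/0/1/3
#5 nor  r2, r0, r0 ; 0/0/65535/0/1/3
#6 slt  r2, r0, r0 ; 0/0/0/0/1/3
#7 nor  r2, r1, r4 ; 0/0/65534/0/1/3
#8 bne  r2, r3, L13 ; 0/0/65534/0/1/3 ; →target
#9 ori   r5, r0, 11 ; 0/0/65534/0/1/11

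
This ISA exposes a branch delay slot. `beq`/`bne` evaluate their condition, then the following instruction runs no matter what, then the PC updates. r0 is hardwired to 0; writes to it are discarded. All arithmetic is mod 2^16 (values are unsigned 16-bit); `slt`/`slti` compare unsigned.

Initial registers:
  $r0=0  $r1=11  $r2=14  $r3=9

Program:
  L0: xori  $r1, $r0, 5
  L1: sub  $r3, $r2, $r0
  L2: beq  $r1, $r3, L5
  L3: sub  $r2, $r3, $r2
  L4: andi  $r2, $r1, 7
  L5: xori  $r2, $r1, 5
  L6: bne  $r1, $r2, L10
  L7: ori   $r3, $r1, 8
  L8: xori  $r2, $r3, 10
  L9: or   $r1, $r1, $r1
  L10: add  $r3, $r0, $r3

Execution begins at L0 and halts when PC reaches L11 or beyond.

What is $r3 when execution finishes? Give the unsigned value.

#0 xori  $r1, $r0, 5 ; 0/5/14/9
#1 sub  $r3, $r2, $r0 ; 0/5/14/14
#2 beq  $r1, $r3, L5 ; 0/5/14/14 ; →fallthru
#3 sub  $r2, $r3, $r2 ; 0/5/0/14
#4 andi  $r2, $r1, 7 ; 0/5/5/14
#5 xori  $r2, $r1, 5 ; 0/5/0/14
#6 bne  $r1, $r2, L10 ; 0/5/0/14 ; →target
#7 ori   $r3, $r1, 8 ; 0/5/0/13
#10 add  $r3, $r0, $r3 ; 0/5/0/13

13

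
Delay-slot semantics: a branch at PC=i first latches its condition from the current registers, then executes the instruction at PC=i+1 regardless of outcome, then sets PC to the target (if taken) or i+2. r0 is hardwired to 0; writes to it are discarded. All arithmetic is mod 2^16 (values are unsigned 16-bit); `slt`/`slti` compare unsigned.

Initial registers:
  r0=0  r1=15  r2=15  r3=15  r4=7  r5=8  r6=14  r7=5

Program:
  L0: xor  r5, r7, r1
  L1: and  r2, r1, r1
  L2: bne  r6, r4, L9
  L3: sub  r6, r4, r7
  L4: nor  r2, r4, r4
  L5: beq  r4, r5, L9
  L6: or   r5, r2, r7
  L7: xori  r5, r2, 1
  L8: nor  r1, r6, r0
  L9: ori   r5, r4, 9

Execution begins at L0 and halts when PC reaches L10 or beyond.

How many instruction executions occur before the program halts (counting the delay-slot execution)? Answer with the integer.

PC=0  xor  r5, r7, r1        | r0=0 r1=15 r2=15 r3=15 r4=7 r5=10 r6=14 r7=5
PC=1  and  r2, r1, r1        | r0=0 r1=15 r2=15 r3=15 r4=7 r5=10 r6=14 r7=5
PC=2  bne  r6, r4, L9        | r0=0 r1=15 r2=15 r3=15 r4=7 r5=10 r6=14 r7=5  [TAKEN]
PC=3  sub  r6, r4, r7        | r0=0 r1=15 r2=15 r3=15 r4=7 r5=10 r6=2 r7=5
PC=9  ori   r5, r4, 9        | r0=0 r1=15 r2=15 r3=15 r4=7 r5=15 r6=2 r7=5

5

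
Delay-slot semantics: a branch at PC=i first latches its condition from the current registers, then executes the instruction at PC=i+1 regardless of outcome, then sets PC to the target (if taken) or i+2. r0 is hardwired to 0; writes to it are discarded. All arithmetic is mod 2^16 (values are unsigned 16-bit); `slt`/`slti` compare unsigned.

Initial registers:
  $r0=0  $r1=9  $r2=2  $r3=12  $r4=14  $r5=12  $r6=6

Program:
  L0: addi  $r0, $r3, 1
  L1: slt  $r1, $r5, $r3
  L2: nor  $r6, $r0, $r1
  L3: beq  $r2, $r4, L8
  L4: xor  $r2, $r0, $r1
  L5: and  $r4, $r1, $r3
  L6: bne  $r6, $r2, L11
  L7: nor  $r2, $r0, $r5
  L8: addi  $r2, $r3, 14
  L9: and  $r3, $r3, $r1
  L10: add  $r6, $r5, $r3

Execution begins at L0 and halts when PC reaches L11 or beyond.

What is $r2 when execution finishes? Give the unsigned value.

  step pc=0: addi  $r0, $r3, 1  regs=(0,9,2,12,14,12,6)
  step pc=1: slt  $r1, $r5, $r3  regs=(0,0,2,12,14,12,6)
  step pc=2: nor  $r6, $r0, $r1  regs=(0,0,2,12,14,12,65535)
  step pc=3: beq  $r2, $r4, L8  cond=F  regs=(0,0,2,12,14,12,65535)
  step pc=4: xor  $r2, $r0, $r1  regs=(0,0,0,12,14,12,65535)
  step pc=5: and  $r4, $r1, $r3  regs=(0,0,0,12,0,12,65535)
  step pc=6: bne  $r6, $r2, L11  cond=T  regs=(0,0,0,12,0,12,65535)
  step pc=7: nor  $r2, $r0, $r5  regs=(0,0,65523,12,0,12,65535)

65523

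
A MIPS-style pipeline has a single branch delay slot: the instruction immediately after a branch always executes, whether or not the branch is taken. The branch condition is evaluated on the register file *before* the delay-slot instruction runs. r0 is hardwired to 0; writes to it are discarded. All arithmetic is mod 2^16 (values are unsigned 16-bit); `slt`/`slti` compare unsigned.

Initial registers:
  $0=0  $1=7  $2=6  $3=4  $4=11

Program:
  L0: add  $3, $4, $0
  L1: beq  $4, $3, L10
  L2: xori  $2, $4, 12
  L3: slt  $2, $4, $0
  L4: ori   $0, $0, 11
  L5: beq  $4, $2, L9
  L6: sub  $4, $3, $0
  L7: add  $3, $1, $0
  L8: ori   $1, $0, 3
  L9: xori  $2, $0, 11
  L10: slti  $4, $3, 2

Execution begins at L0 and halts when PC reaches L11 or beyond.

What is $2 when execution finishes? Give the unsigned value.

[0] add  $3, $4, $0  →  {$0:0, $1:7, $2:6, $3:11, $4:11}
[1] beq  $4, $3, L10  →  {$0:0, $1:7, $2:6, $3:11, $4:11}  ⟨branch taken⟩
[2] xori  $2, $4, 12  →  {$0:0, $1:7, $2:7, $3:11, $4:11}
[10] slti  $4, $3, 2  →  {$0:0, $1:7, $2:7, $3:11, $4:0}

7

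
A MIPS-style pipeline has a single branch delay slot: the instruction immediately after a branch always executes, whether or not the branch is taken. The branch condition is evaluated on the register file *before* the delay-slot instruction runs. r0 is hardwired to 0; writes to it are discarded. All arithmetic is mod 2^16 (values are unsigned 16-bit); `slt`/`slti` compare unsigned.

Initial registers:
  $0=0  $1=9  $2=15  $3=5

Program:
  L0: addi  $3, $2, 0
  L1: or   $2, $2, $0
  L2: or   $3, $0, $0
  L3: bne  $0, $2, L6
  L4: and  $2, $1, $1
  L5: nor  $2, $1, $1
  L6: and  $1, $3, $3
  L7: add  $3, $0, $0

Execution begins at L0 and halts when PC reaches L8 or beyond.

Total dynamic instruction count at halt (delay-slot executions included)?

7

#0 addi  $3, $2, 0 ; 0/9/15/15
#1 or   $2, $2, $0 ; 0/9/15/15
#2 or   $3, $0, $0 ; 0/9/15/0
#3 bne  $0, $2, L6 ; 0/9/15/0 ; →target
#4 and  $2, $1, $1 ; 0/9/9/0
#6 and  $1, $3, $3 ; 0/0/9/0
#7 add  $3, $0, $0 ; 0/0/9/0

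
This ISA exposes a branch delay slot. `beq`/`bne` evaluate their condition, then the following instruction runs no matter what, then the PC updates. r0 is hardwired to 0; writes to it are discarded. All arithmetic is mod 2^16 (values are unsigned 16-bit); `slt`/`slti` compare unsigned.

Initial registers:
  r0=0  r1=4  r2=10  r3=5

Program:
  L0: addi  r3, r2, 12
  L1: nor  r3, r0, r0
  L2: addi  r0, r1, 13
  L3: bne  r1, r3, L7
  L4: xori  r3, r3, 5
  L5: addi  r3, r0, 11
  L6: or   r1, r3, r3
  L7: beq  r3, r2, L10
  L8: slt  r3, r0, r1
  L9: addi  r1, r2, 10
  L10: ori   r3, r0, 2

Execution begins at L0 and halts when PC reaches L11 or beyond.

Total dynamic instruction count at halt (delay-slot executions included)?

9

[0] addi  r3, r2, 12  →  {r0:0, r1:4, r2:10, r3:22}
[1] nor  r3, r0, r0  →  {r0:0, r1:4, r2:10, r3:65535}
[2] addi  r0, r1, 13  →  {r0:0, r1:4, r2:10, r3:65535}
[3] bne  r1, r3, L7  →  {r0:0, r1:4, r2:10, r3:65535}  ⟨branch taken⟩
[4] xori  r3, r3, 5  →  {r0:0, r1:4, r2:10, r3:65530}
[7] beq  r3, r2, L10  →  {r0:0, r1:4, r2:10, r3:65530}  ⟨branch fallthrough⟩
[8] slt  r3, r0, r1  →  {r0:0, r1:4, r2:10, r3:1}
[9] addi  r1, r2, 10  →  {r0:0, r1:20, r2:10, r3:1}
[10] ori   r3, r0, 2  →  {r0:0, r1:20, r2:10, r3:2}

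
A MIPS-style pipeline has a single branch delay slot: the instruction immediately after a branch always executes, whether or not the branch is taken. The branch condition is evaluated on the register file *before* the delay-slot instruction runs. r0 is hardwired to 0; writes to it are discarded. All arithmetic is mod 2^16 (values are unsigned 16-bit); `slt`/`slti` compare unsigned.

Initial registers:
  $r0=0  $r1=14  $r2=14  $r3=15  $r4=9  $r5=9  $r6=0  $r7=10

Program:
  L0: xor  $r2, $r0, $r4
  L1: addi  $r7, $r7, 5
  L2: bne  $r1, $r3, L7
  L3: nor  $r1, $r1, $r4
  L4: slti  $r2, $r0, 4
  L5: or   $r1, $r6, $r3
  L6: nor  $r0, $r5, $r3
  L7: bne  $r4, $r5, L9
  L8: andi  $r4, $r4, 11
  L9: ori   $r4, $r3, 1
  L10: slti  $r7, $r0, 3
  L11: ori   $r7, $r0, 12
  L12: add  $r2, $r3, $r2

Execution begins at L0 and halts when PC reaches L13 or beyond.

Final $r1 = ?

[0] xor  $r2, $r0, $r4  →  {$r0:0, $r1:14, $r2:9, $r3:15, $r4:9, $r5:9, $r6:0, $r7:10}
[1] addi  $r7, $r7, 5  →  {$r0:0, $r1:14, $r2:9, $r3:15, $r4:9, $r5:9, $r6:0, $r7:15}
[2] bne  $r1, $r3, L7  →  {$r0:0, $r1:14, $r2:9, $r3:15, $r4:9, $r5:9, $r6:0, $r7:15}  ⟨branch taken⟩
[3] nor  $r1, $r1, $r4  →  {$r0:0, $r1:65520, $r2:9, $r3:15, $r4:9, $r5:9, $r6:0, $r7:15}
[7] bne  $r4, $r5, L9  →  {$r0:0, $r1:65520, $r2:9, $r3:15, $r4:9, $r5:9, $r6:0, $r7:15}  ⟨branch fallthrough⟩
[8] andi  $r4, $r4, 11  →  {$r0:0, $r1:65520, $r2:9, $r3:15, $r4:9, $r5:9, $r6:0, $r7:15}
[9] ori   $r4, $r3, 1  →  {$r0:0, $r1:65520, $r2:9, $r3:15, $r4:15, $r5:9, $r6:0, $r7:15}
[10] slti  $r7, $r0, 3  →  {$r0:0, $r1:65520, $r2:9, $r3:15, $r4:15, $r5:9, $r6:0, $r7:1}
[11] ori   $r7, $r0, 12  →  {$r0:0, $r1:65520, $r2:9, $r3:15, $r4:15, $r5:9, $r6:0, $r7:12}
[12] add  $r2, $r3, $r2  →  {$r0:0, $r1:65520, $r2:24, $r3:15, $r4:15, $r5:9, $r6:0, $r7:12}

65520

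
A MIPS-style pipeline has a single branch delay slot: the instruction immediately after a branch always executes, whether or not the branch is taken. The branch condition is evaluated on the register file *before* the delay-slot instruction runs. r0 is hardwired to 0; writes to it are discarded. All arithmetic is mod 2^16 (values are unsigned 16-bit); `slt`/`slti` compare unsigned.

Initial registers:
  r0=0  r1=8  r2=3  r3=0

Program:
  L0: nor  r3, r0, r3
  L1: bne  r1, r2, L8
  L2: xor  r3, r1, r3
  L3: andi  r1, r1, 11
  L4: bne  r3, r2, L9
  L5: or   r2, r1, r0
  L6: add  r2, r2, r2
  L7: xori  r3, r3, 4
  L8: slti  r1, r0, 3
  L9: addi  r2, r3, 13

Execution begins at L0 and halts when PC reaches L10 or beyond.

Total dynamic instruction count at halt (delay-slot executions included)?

PC=0  nor  r3, r0, r3        | r0=0 r1=8 r2=3 r3=65535
PC=1  bne  r1, r2, L8        | r0=0 r1=8 r2=3 r3=65535  [TAKEN]
PC=2  xor  r3, r1, r3        | r0=0 r1=8 r2=3 r3=65527
PC=8  slti  r1, r0, 3        | r0=0 r1=1 r2=3 r3=65527
PC=9  addi  r2, r3, 13       | r0=0 r1=1 r2=4 r3=65527

5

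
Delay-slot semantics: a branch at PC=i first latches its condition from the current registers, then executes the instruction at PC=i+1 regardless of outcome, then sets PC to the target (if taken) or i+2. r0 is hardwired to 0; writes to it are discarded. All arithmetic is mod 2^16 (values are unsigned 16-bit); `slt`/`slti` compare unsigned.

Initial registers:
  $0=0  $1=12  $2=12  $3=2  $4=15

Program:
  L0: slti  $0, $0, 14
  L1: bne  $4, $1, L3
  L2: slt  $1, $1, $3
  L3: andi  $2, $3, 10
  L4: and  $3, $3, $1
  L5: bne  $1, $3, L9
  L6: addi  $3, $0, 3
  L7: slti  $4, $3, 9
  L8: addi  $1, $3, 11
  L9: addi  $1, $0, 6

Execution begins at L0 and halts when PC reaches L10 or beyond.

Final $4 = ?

PC=0  slti  $0, $0, 14       | $0=0 $1=12 $2=12 $3=2 $4=15
PC=1  bne  $4, $1, L3        | $0=0 $1=12 $2=12 $3=2 $4=15  [TAKEN]
PC=2  slt  $1, $1, $3        | $0=0 $1=0 $2=12 $3=2 $4=15
PC=3  andi  $2, $3, 10       | $0=0 $1=0 $2=2 $3=2 $4=15
PC=4  and  $3, $3, $1        | $0=0 $1=0 $2=2 $3=0 $4=15
PC=5  bne  $1, $3, L9        | $0=0 $1=0 $2=2 $3=0 $4=15  [not taken]
PC=6  addi  $3, $0, 3        | $0=0 $1=0 $2=2 $3=3 $4=15
PC=7  slti  $4, $3, 9        | $0=0 $1=0 $2=2 $3=3 $4=1
PC=8  addi  $1, $3, 11       | $0=0 $1=14 $2=2 $3=3 $4=1
PC=9  addi  $1, $0, 6        | $0=0 $1=6 $2=2 $3=3 $4=1

1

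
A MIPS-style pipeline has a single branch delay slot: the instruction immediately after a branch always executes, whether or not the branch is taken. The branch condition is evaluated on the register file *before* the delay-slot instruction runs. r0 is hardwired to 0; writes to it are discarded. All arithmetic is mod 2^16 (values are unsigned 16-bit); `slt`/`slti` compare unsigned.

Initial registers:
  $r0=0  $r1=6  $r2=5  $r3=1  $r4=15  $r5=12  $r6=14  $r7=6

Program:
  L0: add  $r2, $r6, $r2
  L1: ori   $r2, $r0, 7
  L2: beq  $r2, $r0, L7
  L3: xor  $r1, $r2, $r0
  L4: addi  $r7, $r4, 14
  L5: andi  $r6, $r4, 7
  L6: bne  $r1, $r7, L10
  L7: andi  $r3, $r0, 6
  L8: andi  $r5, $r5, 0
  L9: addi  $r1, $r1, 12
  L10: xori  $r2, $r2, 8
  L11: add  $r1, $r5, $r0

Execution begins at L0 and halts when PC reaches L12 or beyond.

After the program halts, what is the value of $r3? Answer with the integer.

0

#0 add  $r2, $r6, $r2 ; 0/6/19/1/15/12/14/6
#1 ori   $r2, $r0, 7 ; 0/6/7/1/15/12/14/6
#2 beq  $r2, $r0, L7 ; 0/6/7/1/15/12/14/6 ; →fallthru
#3 xor  $r1, $r2, $r0 ; 0/7/7/1/15/12/14/6
#4 addi  $r7, $r4, 14 ; 0/7/7/1/15/12/14/29
#5 andi  $r6, $r4, 7 ; 0/7/7/1/15/12/7/29
#6 bne  $r1, $r7, L10 ; 0/7/7/1/15/12/7/29 ; →target
#7 andi  $r3, $r0, 6 ; 0/7/7/0/15/12/7/29
#10 xori  $r2, $r2, 8 ; 0/7/15/0/15/12/7/29
#11 add  $r1, $r5, $r0 ; 0/12/15/0/15/12/7/29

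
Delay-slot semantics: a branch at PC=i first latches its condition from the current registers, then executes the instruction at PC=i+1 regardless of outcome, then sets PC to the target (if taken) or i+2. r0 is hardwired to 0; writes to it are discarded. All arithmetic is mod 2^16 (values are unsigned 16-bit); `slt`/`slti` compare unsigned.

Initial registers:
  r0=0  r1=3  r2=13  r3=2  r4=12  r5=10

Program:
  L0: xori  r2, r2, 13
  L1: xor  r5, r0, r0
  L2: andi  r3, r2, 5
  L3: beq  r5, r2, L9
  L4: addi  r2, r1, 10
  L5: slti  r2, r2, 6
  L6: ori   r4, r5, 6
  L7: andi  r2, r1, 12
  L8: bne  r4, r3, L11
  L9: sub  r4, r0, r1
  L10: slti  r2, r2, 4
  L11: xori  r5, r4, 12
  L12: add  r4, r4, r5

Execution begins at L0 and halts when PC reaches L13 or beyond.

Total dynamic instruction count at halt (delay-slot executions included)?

#0 xori  r2, r2, 13 ; 0/3/0/2/12/10
#1 xor  r5, r0, r0 ; 0/3/0/2/12/0
#2 andi  r3, r2, 5 ; 0/3/0/0/12/0
#3 beq  r5, r2, L9 ; 0/3/0/0/12/0 ; →target
#4 addi  r2, r1, 10 ; 0/3/13/0/12/0
#9 sub  r4, r0, r1 ; 0/3/13/0/65533/0
#10 slti  r2, r2, 4 ; 0/3/0/0/65533/0
#11 xori  r5, r4, 12 ; 0/3/0/0/65533/65521
#12 add  r4, r4, r5 ; 0/3/0/0/65518/65521

9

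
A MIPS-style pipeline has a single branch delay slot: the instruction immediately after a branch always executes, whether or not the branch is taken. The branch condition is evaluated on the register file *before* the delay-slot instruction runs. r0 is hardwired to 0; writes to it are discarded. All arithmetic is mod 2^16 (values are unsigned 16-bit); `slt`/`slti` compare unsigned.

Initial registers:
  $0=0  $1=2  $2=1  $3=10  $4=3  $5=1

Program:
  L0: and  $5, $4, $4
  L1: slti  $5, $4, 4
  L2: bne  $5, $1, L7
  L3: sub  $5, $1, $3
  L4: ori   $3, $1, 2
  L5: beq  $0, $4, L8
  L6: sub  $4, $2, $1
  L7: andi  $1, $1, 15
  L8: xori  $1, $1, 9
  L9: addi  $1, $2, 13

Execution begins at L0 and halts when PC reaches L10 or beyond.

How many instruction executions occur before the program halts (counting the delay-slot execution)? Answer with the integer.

[0] and  $5, $4, $4  →  {$0:0, $1:2, $2:1, $3:10, $4:3, $5:3}
[1] slti  $5, $4, 4  →  {$0:0, $1:2, $2:1, $3:10, $4:3, $5:1}
[2] bne  $5, $1, L7  →  {$0:0, $1:2, $2:1, $3:10, $4:3, $5:1}  ⟨branch taken⟩
[3] sub  $5, $1, $3  →  {$0:0, $1:2, $2:1, $3:10, $4:3, $5:65528}
[7] andi  $1, $1, 15  →  {$0:0, $1:2, $2:1, $3:10, $4:3, $5:65528}
[8] xori  $1, $1, 9  →  {$0:0, $1:11, $2:1, $3:10, $4:3, $5:65528}
[9] addi  $1, $2, 13  →  {$0:0, $1:14, $2:1, $3:10, $4:3, $5:65528}

7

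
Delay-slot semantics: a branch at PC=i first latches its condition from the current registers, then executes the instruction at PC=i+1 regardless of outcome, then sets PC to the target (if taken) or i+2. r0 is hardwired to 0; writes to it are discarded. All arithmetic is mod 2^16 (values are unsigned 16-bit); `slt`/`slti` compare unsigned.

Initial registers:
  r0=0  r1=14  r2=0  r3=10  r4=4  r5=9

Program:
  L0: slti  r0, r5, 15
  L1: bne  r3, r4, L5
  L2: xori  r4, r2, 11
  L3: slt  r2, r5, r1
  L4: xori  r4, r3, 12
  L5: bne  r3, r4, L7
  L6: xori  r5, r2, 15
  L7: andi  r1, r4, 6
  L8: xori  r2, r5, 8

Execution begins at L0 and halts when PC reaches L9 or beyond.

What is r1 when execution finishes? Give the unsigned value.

  step pc=0: slti  r0, r5, 15  regs=(0,14,0,10,4,9)
  step pc=1: bne  r3, r4, L5  cond=T  regs=(0,14,0,10,4,9)
  step pc=2: xori  r4, r2, 11  regs=(0,14,0,10,11,9)
  step pc=5: bne  r3, r4, L7  cond=T  regs=(0,14,0,10,11,9)
  step pc=6: xori  r5, r2, 15  regs=(0,14,0,10,11,15)
  step pc=7: andi  r1, r4, 6  regs=(0,2,0,10,11,15)
  step pc=8: xori  r2, r5, 8  regs=(0,2,7,10,11,15)

2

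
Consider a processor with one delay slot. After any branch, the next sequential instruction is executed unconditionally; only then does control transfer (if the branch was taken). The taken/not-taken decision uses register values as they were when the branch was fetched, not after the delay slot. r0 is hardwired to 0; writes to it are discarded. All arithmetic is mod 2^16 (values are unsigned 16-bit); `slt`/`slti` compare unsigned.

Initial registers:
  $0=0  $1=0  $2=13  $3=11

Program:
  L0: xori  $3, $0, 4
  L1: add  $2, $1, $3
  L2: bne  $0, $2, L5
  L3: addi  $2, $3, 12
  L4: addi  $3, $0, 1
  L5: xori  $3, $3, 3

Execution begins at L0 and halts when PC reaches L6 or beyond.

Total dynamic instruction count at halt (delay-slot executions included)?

5

  step pc=0: xori  $3, $0, 4  regs=(0,0,13,4)
  step pc=1: add  $2, $1, $3  regs=(0,0,4,4)
  step pc=2: bne  $0, $2, L5  cond=T  regs=(0,0,4,4)
  step pc=3: addi  $2, $3, 12  regs=(0,0,16,4)
  step pc=5: xori  $3, $3, 3  regs=(0,0,16,7)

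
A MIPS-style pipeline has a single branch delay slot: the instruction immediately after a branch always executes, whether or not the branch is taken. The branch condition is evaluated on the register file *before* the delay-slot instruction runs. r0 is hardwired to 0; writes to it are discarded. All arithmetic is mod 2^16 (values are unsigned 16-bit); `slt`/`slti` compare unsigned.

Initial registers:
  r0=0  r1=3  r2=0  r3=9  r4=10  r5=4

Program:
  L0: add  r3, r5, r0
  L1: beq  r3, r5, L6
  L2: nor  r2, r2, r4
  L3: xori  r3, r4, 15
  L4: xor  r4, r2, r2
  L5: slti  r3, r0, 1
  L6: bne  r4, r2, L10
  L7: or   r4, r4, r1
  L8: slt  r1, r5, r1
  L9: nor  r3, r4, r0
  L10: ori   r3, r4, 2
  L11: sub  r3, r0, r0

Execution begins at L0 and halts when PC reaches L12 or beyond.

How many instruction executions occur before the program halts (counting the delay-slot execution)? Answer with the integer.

  step pc=0: add  r3, r5, r0  regs=(0,3,0,4,10,4)
  step pc=1: beq  r3, r5, L6  cond=T  regs=(0,3,0,4,10,4)
  step pc=2: nor  r2, r2, r4  regs=(0,3,65525,4,10,4)
  step pc=6: bne  r4, r2, L10  cond=T  regs=(0,3,65525,4,10,4)
  step pc=7: or   r4, r4, r1  regs=(0,3,65525,4,11,4)
  step pc=10: ori   r3, r4, 2  regs=(0,3,65525,11,11,4)
  step pc=11: sub  r3, r0, r0  regs=(0,3,65525,0,11,4)

7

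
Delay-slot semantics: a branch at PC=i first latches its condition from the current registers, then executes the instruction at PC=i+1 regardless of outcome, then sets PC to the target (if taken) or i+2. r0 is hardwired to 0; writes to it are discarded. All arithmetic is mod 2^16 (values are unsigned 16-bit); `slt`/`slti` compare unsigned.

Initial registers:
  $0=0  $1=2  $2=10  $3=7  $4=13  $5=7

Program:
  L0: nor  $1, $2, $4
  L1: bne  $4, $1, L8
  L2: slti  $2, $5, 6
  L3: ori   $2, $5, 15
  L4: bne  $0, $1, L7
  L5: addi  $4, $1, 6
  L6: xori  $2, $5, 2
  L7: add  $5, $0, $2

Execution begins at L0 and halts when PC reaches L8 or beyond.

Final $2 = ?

0

#0 nor  $1, $2, $4 ; 0/65520/10/7/13/7
#1 bne  $4, $1, L8 ; 0/65520/10/7/13/7 ; →target
#2 slti  $2, $5, 6 ; 0/65520/0/7/13/7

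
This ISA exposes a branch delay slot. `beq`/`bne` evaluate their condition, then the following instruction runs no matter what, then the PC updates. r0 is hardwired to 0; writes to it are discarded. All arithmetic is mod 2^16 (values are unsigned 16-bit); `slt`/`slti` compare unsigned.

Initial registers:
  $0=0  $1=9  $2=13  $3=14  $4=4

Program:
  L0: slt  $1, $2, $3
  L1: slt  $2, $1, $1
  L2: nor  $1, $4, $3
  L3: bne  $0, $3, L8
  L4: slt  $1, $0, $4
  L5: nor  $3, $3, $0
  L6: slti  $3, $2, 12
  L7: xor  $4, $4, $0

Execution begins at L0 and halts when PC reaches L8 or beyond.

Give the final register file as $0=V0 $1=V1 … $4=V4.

PC=0  slt  $1, $2, $3        | $0=0 $1=1 $2=13 $3=14 $4=4
PC=1  slt  $2, $1, $1        | $0=0 $1=1 $2=0 $3=14 $4=4
PC=2  nor  $1, $4, $3        | $0=0 $1=65521 $2=0 $3=14 $4=4
PC=3  bne  $0, $3, L8        | $0=0 $1=65521 $2=0 $3=14 $4=4  [TAKEN]
PC=4  slt  $1, $0, $4        | $0=0 $1=1 $2=0 $3=14 $4=4

$0=0 $1=1 $2=0 $3=14 $4=4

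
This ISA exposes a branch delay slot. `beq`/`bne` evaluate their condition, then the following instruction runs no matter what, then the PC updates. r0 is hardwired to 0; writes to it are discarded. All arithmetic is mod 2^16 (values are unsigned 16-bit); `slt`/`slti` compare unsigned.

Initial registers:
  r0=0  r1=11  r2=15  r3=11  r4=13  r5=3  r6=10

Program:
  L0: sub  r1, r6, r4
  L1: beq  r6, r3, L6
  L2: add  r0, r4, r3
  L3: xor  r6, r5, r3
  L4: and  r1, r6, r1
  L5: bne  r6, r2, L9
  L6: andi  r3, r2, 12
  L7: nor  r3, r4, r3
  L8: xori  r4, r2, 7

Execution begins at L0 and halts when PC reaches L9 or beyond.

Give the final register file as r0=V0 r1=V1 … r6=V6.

r0=0 r1=8 r2=15 r3=12 r4=13 r5=3 r6=8

PC=0  sub  r1, r6, r4        | r0=0 r1=65533 r2=15 r3=11 r4=13 r5=3 r6=10
PC=1  beq  r6, r3, L6        | r0=0 r1=65533 r2=15 r3=11 r4=13 r5=3 r6=10  [not taken]
PC=2  add  r0, r4, r3        | r0=0 r1=65533 r2=15 r3=11 r4=13 r5=3 r6=10
PC=3  xor  r6, r5, r3        | r0=0 r1=65533 r2=15 r3=11 r4=13 r5=3 r6=8
PC=4  and  r1, r6, r1        | r0=0 r1=8 r2=15 r3=11 r4=13 r5=3 r6=8
PC=5  bne  r6, r2, L9        | r0=0 r1=8 r2=15 r3=11 r4=13 r5=3 r6=8  [TAKEN]
PC=6  andi  r3, r2, 12       | r0=0 r1=8 r2=15 r3=12 r4=13 r5=3 r6=8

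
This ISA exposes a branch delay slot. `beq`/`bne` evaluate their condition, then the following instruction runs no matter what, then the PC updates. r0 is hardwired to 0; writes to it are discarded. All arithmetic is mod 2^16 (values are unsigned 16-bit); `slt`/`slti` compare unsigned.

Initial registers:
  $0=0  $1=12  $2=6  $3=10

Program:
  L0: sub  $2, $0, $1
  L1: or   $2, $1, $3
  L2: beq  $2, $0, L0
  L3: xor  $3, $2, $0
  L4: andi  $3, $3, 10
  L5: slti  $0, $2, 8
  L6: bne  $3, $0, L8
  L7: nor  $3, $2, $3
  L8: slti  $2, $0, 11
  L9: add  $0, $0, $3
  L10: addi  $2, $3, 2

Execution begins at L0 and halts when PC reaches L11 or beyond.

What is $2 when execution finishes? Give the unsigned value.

65523

#0 sub  $2, $0, $1 ; 0/12/65524/10
#1 or   $2, $1, $3 ; 0/12/14/10
#2 beq  $2, $0, L0 ; 0/12/14/10 ; →fallthru
#3 xor  $3, $2, $0 ; 0/12/14/14
#4 andi  $3, $3, 10 ; 0/12/14/10
#5 slti  $0, $2, 8 ; 0/12/14/10
#6 bne  $3, $0, L8 ; 0/12/14/10 ; →target
#7 nor  $3, $2, $3 ; 0/12/14/65521
#8 slti  $2, $0, 11 ; 0/12/1/65521
#9 add  $0, $0, $3 ; 0/12/1/65521
#10 addi  $2, $3, 2 ; 0/12/65523/65521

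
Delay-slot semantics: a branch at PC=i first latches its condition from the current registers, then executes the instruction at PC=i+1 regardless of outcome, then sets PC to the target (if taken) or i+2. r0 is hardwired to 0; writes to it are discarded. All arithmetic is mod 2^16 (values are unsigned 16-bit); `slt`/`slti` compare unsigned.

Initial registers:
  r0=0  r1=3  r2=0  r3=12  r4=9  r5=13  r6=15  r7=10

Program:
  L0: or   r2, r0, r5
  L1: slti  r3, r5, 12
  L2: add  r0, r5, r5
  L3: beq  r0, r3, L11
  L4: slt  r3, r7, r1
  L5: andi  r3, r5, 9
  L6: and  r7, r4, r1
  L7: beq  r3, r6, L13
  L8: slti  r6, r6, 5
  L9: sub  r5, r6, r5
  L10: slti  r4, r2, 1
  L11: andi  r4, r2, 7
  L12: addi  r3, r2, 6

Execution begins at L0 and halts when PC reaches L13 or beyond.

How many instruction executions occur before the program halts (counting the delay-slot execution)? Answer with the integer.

PC=0  or   r2, r0, r5        | r0=0 r1=3 r2=13 r3=12 r4=9 r5=13 r6=15 r7=10
PC=1  slti  r3, r5, 12       | r0=0 r1=3 r2=13 r3=0 r4=9 r5=13 r6=15 r7=10
PC=2  add  r0, r5, r5        | r0=0 r1=3 r2=13 r3=0 r4=9 r5=13 r6=15 r7=10
PC=3  beq  r0, r3, L11       | r0=0 r1=3 r2=13 r3=0 r4=9 r5=13 r6=15 r7=10  [TAKEN]
PC=4  slt  r3, r7, r1        | r0=0 r1=3 r2=13 r3=0 r4=9 r5=13 r6=15 r7=10
PC=11 andi  r4, r2, 7        | r0=0 r1=3 r2=13 r3=0 r4=5 r5=13 r6=15 r7=10
PC=12 addi  r3, r2, 6        | r0=0 r1=3 r2=13 r3=19 r4=5 r5=13 r6=15 r7=10

7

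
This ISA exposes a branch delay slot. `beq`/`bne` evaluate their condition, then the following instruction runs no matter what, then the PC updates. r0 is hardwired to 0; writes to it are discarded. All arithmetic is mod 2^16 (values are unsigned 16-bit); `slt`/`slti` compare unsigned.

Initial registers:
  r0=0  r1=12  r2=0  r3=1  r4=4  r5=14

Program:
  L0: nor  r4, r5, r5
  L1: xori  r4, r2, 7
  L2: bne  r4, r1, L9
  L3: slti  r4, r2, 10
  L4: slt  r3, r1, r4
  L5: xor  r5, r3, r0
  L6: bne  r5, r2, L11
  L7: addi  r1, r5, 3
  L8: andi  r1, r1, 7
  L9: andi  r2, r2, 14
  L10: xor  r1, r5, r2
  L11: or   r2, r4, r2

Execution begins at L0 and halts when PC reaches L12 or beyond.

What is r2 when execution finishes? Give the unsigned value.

1

[0] nor  r4, r5, r5  →  {r0:0, r1:12, r2:0, r3:1, r4:65521, r5:14}
[1] xori  r4, r2, 7  →  {r0:0, r1:12, r2:0, r3:1, r4:7, r5:14}
[2] bne  r4, r1, L9  →  {r0:0, r1:12, r2:0, r3:1, r4:7, r5:14}  ⟨branch taken⟩
[3] slti  r4, r2, 10  →  {r0:0, r1:12, r2:0, r3:1, r4:1, r5:14}
[9] andi  r2, r2, 14  →  {r0:0, r1:12, r2:0, r3:1, r4:1, r5:14}
[10] xor  r1, r5, r2  →  {r0:0, r1:14, r2:0, r3:1, r4:1, r5:14}
[11] or   r2, r4, r2  →  {r0:0, r1:14, r2:1, r3:1, r4:1, r5:14}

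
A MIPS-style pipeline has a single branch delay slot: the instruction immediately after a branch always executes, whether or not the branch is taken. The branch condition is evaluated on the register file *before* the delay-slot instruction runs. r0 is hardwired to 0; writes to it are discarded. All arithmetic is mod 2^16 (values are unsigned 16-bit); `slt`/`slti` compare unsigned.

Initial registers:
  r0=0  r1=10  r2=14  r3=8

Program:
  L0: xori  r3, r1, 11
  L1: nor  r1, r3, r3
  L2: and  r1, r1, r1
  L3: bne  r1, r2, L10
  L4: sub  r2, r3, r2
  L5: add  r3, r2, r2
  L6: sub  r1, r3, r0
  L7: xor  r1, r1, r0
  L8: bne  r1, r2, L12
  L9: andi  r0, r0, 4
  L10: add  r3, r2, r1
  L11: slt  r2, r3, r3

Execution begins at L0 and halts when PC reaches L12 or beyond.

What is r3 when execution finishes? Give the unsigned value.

  step pc=0: xori  r3, r1, 11  regs=(0,10,14,1)
  step pc=1: nor  r1, r3, r3  regs=(0,65534,14,1)
  step pc=2: and  r1, r1, r1  regs=(0,65534,14,1)
  step pc=3: bne  r1, r2, L10  cond=T  regs=(0,65534,14,1)
  step pc=4: sub  r2, r3, r2  regs=(0,65534,65523,1)
  step pc=10: add  r3, r2, r1  regs=(0,65534,65523,65521)
  step pc=11: slt  r2, r3, r3  regs=(0,65534,0,65521)

65521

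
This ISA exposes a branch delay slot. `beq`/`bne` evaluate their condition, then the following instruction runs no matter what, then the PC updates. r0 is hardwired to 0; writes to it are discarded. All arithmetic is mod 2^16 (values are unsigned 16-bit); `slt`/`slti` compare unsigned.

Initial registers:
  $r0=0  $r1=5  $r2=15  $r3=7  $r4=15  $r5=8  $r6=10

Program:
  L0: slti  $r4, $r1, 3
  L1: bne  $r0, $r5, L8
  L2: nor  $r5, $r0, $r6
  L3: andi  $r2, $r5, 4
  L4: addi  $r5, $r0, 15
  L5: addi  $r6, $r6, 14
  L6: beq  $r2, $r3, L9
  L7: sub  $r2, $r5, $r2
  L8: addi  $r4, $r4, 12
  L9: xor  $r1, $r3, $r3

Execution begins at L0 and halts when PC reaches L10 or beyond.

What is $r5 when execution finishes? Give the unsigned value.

#0 slti  $r4, $r1, 3 ; 0/5/15/7/0/8/10
#1 bne  $r0, $r5, L8 ; 0/5/15/7/0/8/10 ; →target
#2 nor  $r5, $r0, $r6 ; 0/5/15/7/0/65525/10
#8 addi  $r4, $r4, 12 ; 0/5/15/7/12/65525/10
#9 xor  $r1, $r3, $r3 ; 0/0/15/7/12/65525/10

65525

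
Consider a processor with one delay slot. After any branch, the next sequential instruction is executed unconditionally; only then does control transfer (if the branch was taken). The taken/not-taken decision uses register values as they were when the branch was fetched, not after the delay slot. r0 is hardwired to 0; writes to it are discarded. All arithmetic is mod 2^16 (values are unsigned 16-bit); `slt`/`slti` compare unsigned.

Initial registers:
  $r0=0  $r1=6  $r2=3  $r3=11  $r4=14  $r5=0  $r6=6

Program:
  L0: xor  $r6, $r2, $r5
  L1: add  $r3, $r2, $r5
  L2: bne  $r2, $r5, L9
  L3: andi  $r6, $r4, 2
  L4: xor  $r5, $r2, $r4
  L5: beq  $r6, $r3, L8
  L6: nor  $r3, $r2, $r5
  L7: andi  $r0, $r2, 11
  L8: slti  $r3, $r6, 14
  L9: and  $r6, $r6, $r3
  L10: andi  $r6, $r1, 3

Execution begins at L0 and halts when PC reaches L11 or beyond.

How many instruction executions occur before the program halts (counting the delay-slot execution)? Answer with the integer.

6

[0] xor  $r6, $r2, $r5  →  {$r0:0, $r1:6, $r2:3, $r3:11, $r4:14, $r5:0, $r6:3}
[1] add  $r3, $r2, $r5  →  {$r0:0, $r1:6, $r2:3, $r3:3, $r4:14, $r5:0, $r6:3}
[2] bne  $r2, $r5, L9  →  {$r0:0, $r1:6, $r2:3, $r3:3, $r4:14, $r5:0, $r6:3}  ⟨branch taken⟩
[3] andi  $r6, $r4, 2  →  {$r0:0, $r1:6, $r2:3, $r3:3, $r4:14, $r5:0, $r6:2}
[9] and  $r6, $r6, $r3  →  {$r0:0, $r1:6, $r2:3, $r3:3, $r4:14, $r5:0, $r6:2}
[10] andi  $r6, $r1, 3  →  {$r0:0, $r1:6, $r2:3, $r3:3, $r4:14, $r5:0, $r6:2}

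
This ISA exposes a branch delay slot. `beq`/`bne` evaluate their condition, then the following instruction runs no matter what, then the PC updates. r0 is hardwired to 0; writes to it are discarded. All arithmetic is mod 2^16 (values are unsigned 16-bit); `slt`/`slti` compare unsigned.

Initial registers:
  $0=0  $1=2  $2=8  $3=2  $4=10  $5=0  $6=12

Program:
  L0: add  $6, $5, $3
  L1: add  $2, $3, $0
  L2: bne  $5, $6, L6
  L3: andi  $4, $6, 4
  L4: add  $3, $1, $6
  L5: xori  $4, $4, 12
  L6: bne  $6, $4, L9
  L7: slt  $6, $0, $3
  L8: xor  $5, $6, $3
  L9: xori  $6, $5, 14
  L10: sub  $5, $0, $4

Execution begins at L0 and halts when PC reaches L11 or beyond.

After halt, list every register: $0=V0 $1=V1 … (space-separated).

$0=0 $1=2 $2=2 $3=2 $4=0 $5=0 $6=14

  step pc=0: add  $6, $5, $3  regs=(0,2,8,2,10,0,2)
  step pc=1: add  $2, $3, $0  regs=(0,2,2,2,10,0,2)
  step pc=2: bne  $5, $6, L6  cond=T  regs=(0,2,2,2,10,0,2)
  step pc=3: andi  $4, $6, 4  regs=(0,2,2,2,0,0,2)
  step pc=6: bne  $6, $4, L9  cond=T  regs=(0,2,2,2,0,0,2)
  step pc=7: slt  $6, $0, $3  regs=(0,2,2,2,0,0,1)
  step pc=9: xori  $6, $5, 14  regs=(0,2,2,2,0,0,14)
  step pc=10: sub  $5, $0, $4  regs=(0,2,2,2,0,0,14)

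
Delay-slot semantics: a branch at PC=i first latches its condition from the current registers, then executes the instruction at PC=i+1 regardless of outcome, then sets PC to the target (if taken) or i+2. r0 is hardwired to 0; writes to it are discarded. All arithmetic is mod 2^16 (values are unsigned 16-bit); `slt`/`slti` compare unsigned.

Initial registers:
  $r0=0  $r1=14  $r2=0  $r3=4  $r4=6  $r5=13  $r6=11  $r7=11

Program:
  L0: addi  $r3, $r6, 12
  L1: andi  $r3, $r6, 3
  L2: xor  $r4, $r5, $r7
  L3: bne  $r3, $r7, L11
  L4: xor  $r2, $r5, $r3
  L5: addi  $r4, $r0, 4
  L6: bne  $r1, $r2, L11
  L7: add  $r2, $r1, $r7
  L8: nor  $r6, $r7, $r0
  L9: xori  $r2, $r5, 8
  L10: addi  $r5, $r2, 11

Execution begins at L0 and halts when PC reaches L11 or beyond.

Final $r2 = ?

14

[0] addi  $r3, $r6, 12  →  {$r0:0, $r1:14, $r2:0, $r3:23, $r4:6, $r5:13, $r6:11, $r7:11}
[1] andi  $r3, $r6, 3  →  {$r0:0, $r1:14, $r2:0, $r3:3, $r4:6, $r5:13, $r6:11, $r7:11}
[2] xor  $r4, $r5, $r7  →  {$r0:0, $r1:14, $r2:0, $r3:3, $r4:6, $r5:13, $r6:11, $r7:11}
[3] bne  $r3, $r7, L11  →  {$r0:0, $r1:14, $r2:0, $r3:3, $r4:6, $r5:13, $r6:11, $r7:11}  ⟨branch taken⟩
[4] xor  $r2, $r5, $r3  →  {$r0:0, $r1:14, $r2:14, $r3:3, $r4:6, $r5:13, $r6:11, $r7:11}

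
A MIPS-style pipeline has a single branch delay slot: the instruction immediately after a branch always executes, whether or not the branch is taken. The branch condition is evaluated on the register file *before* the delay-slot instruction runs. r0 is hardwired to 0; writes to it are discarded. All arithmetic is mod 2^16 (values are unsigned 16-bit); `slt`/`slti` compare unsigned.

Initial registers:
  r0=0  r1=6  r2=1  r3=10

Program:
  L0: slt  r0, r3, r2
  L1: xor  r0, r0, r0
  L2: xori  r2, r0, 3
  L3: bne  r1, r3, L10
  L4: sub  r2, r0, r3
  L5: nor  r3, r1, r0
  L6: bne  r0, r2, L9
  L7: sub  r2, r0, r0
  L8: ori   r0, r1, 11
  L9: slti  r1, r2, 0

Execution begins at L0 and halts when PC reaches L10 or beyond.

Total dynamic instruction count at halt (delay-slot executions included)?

PC=0  slt  r0, r3, r2        | r0=0 r1=6 r2=1 r3=10
PC=1  xor  r0, r0, r0        | r0=0 r1=6 r2=1 r3=10
PC=2  xori  r2, r0, 3        | r0=0 r1=6 r2=3 r3=10
PC=3  bne  r1, r3, L10       | r0=0 r1=6 r2=3 r3=10  [TAKEN]
PC=4  sub  r2, r0, r3        | r0=0 r1=6 r2=65526 r3=10

5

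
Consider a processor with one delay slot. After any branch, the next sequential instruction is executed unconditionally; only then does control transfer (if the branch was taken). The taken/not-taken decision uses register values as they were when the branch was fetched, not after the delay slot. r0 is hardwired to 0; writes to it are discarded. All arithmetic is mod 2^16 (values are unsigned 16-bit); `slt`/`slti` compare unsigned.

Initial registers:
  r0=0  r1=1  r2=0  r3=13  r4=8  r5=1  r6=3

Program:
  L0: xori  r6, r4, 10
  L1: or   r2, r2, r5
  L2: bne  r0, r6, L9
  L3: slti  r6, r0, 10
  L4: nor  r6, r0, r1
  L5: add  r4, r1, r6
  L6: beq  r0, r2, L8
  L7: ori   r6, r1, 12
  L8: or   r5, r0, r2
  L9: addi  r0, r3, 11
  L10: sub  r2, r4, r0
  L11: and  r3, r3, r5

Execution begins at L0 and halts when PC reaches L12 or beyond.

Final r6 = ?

#0 xori  r6, r4, 10 ; 0/1/0/13/8/1/2
#1 or   r2, r2, r5 ; 0/1/1/13/8/1/2
#2 bne  r0, r6, L9 ; 0/1/1/13/8/1/2 ; →target
#3 slti  r6, r0, 10 ; 0/1/1/13/8/1/1
#9 addi  r0, r3, 11 ; 0/1/1/13/8/1/1
#10 sub  r2, r4, r0 ; 0/1/8/13/8/1/1
#11 and  r3, r3, r5 ; 0/1/8/1/8/1/1

1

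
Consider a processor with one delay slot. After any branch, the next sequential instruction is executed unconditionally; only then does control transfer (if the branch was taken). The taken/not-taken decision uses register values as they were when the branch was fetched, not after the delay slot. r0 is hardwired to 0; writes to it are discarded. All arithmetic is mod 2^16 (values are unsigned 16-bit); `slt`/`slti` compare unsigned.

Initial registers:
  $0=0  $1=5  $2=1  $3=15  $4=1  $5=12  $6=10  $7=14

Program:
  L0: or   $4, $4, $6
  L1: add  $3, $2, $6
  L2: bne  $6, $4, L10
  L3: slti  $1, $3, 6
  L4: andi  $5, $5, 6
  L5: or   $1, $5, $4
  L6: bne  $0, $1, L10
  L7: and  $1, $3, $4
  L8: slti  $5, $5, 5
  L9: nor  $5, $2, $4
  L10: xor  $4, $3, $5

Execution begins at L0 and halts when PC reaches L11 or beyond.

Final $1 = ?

0

#0 or   $4, $4, $6 ; 0/5/1/15/11/12/10/14
#1 add  $3, $2, $6 ; 0/5/1/11/11/12/10/14
#2 bne  $6, $4, L10 ; 0/5/1/11/11/12/10/14 ; →target
#3 slti  $1, $3, 6 ; 0/0/1/11/11/12/10/14
#10 xor  $4, $3, $5 ; 0/0/1/11/7/12/10/14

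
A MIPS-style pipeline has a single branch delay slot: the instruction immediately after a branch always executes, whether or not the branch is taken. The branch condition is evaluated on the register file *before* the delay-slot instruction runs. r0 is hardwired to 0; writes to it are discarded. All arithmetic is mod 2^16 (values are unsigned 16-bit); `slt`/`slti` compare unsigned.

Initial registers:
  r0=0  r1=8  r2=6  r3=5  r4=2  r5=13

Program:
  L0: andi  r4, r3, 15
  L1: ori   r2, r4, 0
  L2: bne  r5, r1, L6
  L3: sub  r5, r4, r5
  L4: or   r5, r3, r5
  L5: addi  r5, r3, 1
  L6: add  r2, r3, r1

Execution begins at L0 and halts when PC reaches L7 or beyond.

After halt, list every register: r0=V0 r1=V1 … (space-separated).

PC=0  andi  r4, r3, 15       | r0=0 r1=8 r2=6 r3=5 r4=5 r5=13
PC=1  ori   r2, r4, 0        | r0=0 r1=8 r2=5 r3=5 r4=5 r5=13
PC=2  bne  r5, r1, L6        | r0=0 r1=8 r2=5 r3=5 r4=5 r5=13  [TAKEN]
PC=3  sub  r5, r4, r5        | r0=0 r1=8 r2=5 r3=5 r4=5 r5=65528
PC=6  add  r2, r3, r1        | r0=0 r1=8 r2=13 r3=5 r4=5 r5=65528

r0=0 r1=8 r2=13 r3=5 r4=5 r5=65528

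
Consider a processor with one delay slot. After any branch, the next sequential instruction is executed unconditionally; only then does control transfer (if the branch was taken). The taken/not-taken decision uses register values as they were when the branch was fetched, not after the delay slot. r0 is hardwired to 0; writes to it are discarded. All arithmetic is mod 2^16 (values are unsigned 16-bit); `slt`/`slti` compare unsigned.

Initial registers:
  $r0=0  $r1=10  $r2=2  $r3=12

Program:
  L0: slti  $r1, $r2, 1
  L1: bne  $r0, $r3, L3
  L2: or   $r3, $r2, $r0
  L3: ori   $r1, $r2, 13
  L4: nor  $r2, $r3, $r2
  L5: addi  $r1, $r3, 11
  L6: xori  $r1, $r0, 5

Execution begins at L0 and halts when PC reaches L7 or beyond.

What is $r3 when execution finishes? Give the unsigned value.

2

PC=0  slti  $r1, $r2, 1      | $r0=0 $r1=0 $r2=2 $r3=12
PC=1  bne  $r0, $r3, L3      | $r0=0 $r1=0 $r2=2 $r3=12  [TAKEN]
PC=2  or   $r3, $r2, $r0     | $r0=0 $r1=0 $r2=2 $r3=2
PC=3  ori   $r1, $r2, 13     | $r0=0 $r1=15 $r2=2 $r3=2
PC=4  nor  $r2, $r3, $r2     | $r0=0 $r1=15 $r2=65533 $r3=2
PC=5  addi  $r1, $r3, 11     | $r0=0 $r1=13 $r2=65533 $r3=2
PC=6  xori  $r1, $r0, 5      | $r0=0 $r1=5 $r2=65533 $r3=2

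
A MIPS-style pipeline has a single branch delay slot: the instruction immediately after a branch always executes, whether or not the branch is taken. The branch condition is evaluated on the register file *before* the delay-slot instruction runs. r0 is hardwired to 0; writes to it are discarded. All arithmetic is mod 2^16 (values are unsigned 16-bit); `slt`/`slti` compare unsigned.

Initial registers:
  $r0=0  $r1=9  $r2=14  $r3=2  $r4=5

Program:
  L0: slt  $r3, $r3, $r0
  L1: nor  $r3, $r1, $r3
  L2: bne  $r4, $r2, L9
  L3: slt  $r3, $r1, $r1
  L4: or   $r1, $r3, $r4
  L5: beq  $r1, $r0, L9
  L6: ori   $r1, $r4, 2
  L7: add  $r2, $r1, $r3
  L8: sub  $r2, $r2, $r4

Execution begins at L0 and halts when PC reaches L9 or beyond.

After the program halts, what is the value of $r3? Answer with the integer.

0

  step pc=0: slt  $r3, $r3, $r0  regs=(0,9,14,0,5)
  step pc=1: nor  $r3, $r1, $r3  regs=(0,9,14,65526,5)
  step pc=2: bne  $r4, $r2, L9  cond=T  regs=(0,9,14,65526,5)
  step pc=3: slt  $r3, $r1, $r1  regs=(0,9,14,0,5)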